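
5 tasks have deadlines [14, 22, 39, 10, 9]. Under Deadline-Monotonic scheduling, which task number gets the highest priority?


Sort tasks by relative deadline (ascending):
  Task 5: deadline = 9
  Task 4: deadline = 10
  Task 1: deadline = 14
  Task 2: deadline = 22
  Task 3: deadline = 39
Priority order (highest first): [5, 4, 1, 2, 3]
Highest priority task = 5

5


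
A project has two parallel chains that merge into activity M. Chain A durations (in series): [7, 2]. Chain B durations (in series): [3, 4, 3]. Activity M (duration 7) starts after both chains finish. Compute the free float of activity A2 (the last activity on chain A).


ES(A2) = sum of predecessors on chain A = 7
EF(A2) = ES + duration = 7 + 2 = 9
Successor of A2 is M. ES(M) = max(sum(A), sum(B)) = max(9, 10) = 10
Free float = ES(successor) - EF(current) = 10 - 9 = 1

1


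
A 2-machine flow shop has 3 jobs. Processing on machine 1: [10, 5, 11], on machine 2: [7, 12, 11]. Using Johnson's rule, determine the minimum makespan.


Apply Johnson's rule:
  Group 1 (a <= b): [(2, 5, 12), (3, 11, 11)]
  Group 2 (a > b): [(1, 10, 7)]
Optimal job order: [2, 3, 1]
Schedule:
  Job 2: M1 done at 5, M2 done at 17
  Job 3: M1 done at 16, M2 done at 28
  Job 1: M1 done at 26, M2 done at 35
Makespan = 35

35


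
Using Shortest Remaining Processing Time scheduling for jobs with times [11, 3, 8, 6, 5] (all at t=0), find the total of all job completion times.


Since all jobs arrive at t=0, SRPT equals SPT ordering.
SPT order: [3, 5, 6, 8, 11]
Completion times:
  Job 1: p=3, C=3
  Job 2: p=5, C=8
  Job 3: p=6, C=14
  Job 4: p=8, C=22
  Job 5: p=11, C=33
Total completion time = 3 + 8 + 14 + 22 + 33 = 80

80


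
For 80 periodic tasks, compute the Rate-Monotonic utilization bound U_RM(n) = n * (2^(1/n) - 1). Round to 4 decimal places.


Compute 2^(1/80) = 1.0087019838
Subtract 1: 1.0087019838 - 1 = 0.0087019838
Multiply by n: 80 * 0.0087019838 = 0.6961587040
Round to 4 dp: 0.6962

0.6962


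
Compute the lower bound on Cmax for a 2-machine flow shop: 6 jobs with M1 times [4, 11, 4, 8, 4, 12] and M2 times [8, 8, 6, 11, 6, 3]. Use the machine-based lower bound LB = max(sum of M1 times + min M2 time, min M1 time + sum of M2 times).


LB1 = sum(M1 times) + min(M2 times) = 43 + 3 = 46
LB2 = min(M1 times) + sum(M2 times) = 4 + 42 = 46
Lower bound = max(LB1, LB2) = max(46, 46) = 46

46


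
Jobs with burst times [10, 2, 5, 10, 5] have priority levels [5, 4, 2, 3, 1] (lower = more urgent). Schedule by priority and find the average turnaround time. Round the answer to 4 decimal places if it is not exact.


Sort by priority (ascending = highest first):
Order: [(1, 5), (2, 5), (3, 10), (4, 2), (5, 10)]
Completion times:
  Priority 1, burst=5, C=5
  Priority 2, burst=5, C=10
  Priority 3, burst=10, C=20
  Priority 4, burst=2, C=22
  Priority 5, burst=10, C=32
Average turnaround = 89/5 = 17.8

17.8


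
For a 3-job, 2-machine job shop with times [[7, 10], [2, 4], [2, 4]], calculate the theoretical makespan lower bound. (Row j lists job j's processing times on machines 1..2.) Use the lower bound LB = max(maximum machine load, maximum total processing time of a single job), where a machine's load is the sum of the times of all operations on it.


Machine loads:
  Machine 1: 7 + 2 + 2 = 11
  Machine 2: 10 + 4 + 4 = 18
Max machine load = 18
Job totals:
  Job 1: 17
  Job 2: 6
  Job 3: 6
Max job total = 17
Lower bound = max(18, 17) = 18

18


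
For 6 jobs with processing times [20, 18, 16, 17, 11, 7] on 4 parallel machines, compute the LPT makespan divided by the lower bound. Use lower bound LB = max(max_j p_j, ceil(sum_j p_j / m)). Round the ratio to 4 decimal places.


LPT order: [20, 18, 17, 16, 11, 7]
Machine loads after assignment: [20, 18, 24, 27]
LPT makespan = 27
Lower bound = max(max_job, ceil(total/4)) = max(20, 23) = 23
Ratio = 27 / 23 = 1.1739

1.1739


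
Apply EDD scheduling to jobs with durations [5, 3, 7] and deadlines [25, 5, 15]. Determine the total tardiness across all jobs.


Sort by due date (EDD order): [(3, 5), (7, 15), (5, 25)]
Compute completion times and tardiness:
  Job 1: p=3, d=5, C=3, tardiness=max(0,3-5)=0
  Job 2: p=7, d=15, C=10, tardiness=max(0,10-15)=0
  Job 3: p=5, d=25, C=15, tardiness=max(0,15-25)=0
Total tardiness = 0

0


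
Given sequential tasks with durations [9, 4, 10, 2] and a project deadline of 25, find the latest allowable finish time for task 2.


LF(activity 2) = deadline - sum of successor durations
Successors: activities 3 through 4 with durations [10, 2]
Sum of successor durations = 12
LF = 25 - 12 = 13

13


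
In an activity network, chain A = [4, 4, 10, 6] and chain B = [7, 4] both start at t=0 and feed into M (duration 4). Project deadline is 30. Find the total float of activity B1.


Forward pass: ES(B1) = sum of predecessors on chain B = 0
EF = ES + duration = 0 + 7 = 7
Backward pass: LF(M) = deadline = 30; LS(M) = 30 - 4 = 26
LF(B1) = LS(M) - sum(successors on chain B) = 26 - 4 = 22
LS = LF - duration = 22 - 7 = 15
Total float = LS - ES = 15 - 0 = 15

15


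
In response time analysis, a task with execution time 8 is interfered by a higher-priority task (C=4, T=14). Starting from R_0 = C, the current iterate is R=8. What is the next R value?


R_next = C + ceil(R_prev / T_hp) * C_hp
ceil(8 / 14) = ceil(0.5714) = 1
Interference = 1 * 4 = 4
R_next = 8 + 4 = 12

12


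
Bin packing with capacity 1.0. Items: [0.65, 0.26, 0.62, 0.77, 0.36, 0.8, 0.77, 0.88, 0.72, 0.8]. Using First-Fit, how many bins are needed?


Place items sequentially using First-Fit:
  Item 0.65 -> new Bin 1
  Item 0.26 -> Bin 1 (now 0.91)
  Item 0.62 -> new Bin 2
  Item 0.77 -> new Bin 3
  Item 0.36 -> Bin 2 (now 0.98)
  Item 0.8 -> new Bin 4
  Item 0.77 -> new Bin 5
  Item 0.88 -> new Bin 6
  Item 0.72 -> new Bin 7
  Item 0.8 -> new Bin 8
Total bins used = 8

8


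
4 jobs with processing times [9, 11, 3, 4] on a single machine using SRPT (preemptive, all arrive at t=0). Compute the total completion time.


Since all jobs arrive at t=0, SRPT equals SPT ordering.
SPT order: [3, 4, 9, 11]
Completion times:
  Job 1: p=3, C=3
  Job 2: p=4, C=7
  Job 3: p=9, C=16
  Job 4: p=11, C=27
Total completion time = 3 + 7 + 16 + 27 = 53

53


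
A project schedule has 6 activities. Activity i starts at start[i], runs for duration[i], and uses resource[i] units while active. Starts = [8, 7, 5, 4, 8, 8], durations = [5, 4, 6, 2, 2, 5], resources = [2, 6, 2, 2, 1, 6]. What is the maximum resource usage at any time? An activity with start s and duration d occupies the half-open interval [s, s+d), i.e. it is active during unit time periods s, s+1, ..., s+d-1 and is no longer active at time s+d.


Each activity i is active on [start_i, start_i + duration_i).
Compute total resource usage per time slot:
  t=0: active resources = [], total = 0
  t=1: active resources = [], total = 0
  t=2: active resources = [], total = 0
  t=3: active resources = [], total = 0
  t=4: active resources = [2], total = 2
  t=5: active resources = [2, 2], total = 4
  t=6: active resources = [2], total = 2
  t=7: active resources = [6, 2], total = 8
  t=8: active resources = [2, 6, 2, 1, 6], total = 17
  t=9: active resources = [2, 6, 2, 1, 6], total = 17
  t=10: active resources = [2, 6, 2, 6], total = 16
  t=11: active resources = [2, 6], total = 8
  t=12: active resources = [2, 6], total = 8
Peak resource demand = 17

17


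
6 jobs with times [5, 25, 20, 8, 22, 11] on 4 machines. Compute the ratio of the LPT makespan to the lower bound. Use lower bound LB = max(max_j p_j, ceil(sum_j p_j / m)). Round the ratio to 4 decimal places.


LPT order: [25, 22, 20, 11, 8, 5]
Machine loads after assignment: [25, 22, 20, 24]
LPT makespan = 25
Lower bound = max(max_job, ceil(total/4)) = max(25, 23) = 25
Ratio = 25 / 25 = 1.0

1.0


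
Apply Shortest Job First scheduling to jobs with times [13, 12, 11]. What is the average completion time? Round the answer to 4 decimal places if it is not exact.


SJF order (ascending): [11, 12, 13]
Completion times:
  Job 1: burst=11, C=11
  Job 2: burst=12, C=23
  Job 3: burst=13, C=36
Average completion = 70/3 = 23.3333

23.3333


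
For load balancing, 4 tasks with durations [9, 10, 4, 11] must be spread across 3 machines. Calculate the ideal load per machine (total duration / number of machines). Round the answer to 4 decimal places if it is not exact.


Total processing time = 9 + 10 + 4 + 11 = 34
Number of machines = 3
Ideal balanced load = 34 / 3 = 11.3333

11.3333


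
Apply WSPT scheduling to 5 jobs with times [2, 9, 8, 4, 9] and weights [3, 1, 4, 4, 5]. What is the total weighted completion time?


Compute p/w ratios and sort ascending (WSPT): [(2, 3), (4, 4), (9, 5), (8, 4), (9, 1)]
Compute weighted completion times:
  Job (p=2,w=3): C=2, w*C=3*2=6
  Job (p=4,w=4): C=6, w*C=4*6=24
  Job (p=9,w=5): C=15, w*C=5*15=75
  Job (p=8,w=4): C=23, w*C=4*23=92
  Job (p=9,w=1): C=32, w*C=1*32=32
Total weighted completion time = 229

229


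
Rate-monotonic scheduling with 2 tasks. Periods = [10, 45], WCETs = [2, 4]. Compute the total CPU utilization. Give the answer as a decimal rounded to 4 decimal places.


Compute individual utilizations (exact fractions):
  Task 1: C/T = 2/10 = 1/5 (approx. 0.2)
  Task 2: C/T = 4/45 (approx. 0.0889)
Total utilization U = 1/5 + 4/45 = 13/45
Rounded to 4 decimal places: U = 0.2889
RM (Liu & Layland) bound for 2 tasks = 0.828427; compare with U = 13/45 (approx. 0.288889)
U <= bound, so schedulable by RM sufficient condition.

0.2889


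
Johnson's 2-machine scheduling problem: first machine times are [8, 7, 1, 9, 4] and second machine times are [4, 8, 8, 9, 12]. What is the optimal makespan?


Apply Johnson's rule:
  Group 1 (a <= b): [(3, 1, 8), (5, 4, 12), (2, 7, 8), (4, 9, 9)]
  Group 2 (a > b): [(1, 8, 4)]
Optimal job order: [3, 5, 2, 4, 1]
Schedule:
  Job 3: M1 done at 1, M2 done at 9
  Job 5: M1 done at 5, M2 done at 21
  Job 2: M1 done at 12, M2 done at 29
  Job 4: M1 done at 21, M2 done at 38
  Job 1: M1 done at 29, M2 done at 42
Makespan = 42

42


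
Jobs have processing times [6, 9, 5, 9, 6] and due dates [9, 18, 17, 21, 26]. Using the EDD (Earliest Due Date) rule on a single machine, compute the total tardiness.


Sort by due date (EDD order): [(6, 9), (5, 17), (9, 18), (9, 21), (6, 26)]
Compute completion times and tardiness:
  Job 1: p=6, d=9, C=6, tardiness=max(0,6-9)=0
  Job 2: p=5, d=17, C=11, tardiness=max(0,11-17)=0
  Job 3: p=9, d=18, C=20, tardiness=max(0,20-18)=2
  Job 4: p=9, d=21, C=29, tardiness=max(0,29-21)=8
  Job 5: p=6, d=26, C=35, tardiness=max(0,35-26)=9
Total tardiness = 19

19


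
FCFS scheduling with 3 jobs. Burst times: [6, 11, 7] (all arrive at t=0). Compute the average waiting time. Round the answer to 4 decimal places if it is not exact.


FCFS order (as given): [6, 11, 7]
Waiting times:
  Job 1: wait = 0
  Job 2: wait = 6
  Job 3: wait = 17
Sum of waiting times = 23
Average waiting time = 23/3 = 7.6667

7.6667


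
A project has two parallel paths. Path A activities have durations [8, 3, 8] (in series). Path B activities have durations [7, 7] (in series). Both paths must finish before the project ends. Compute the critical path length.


Path A total = 8 + 3 + 8 = 19
Path B total = 7 + 7 = 14
Critical path = longest path = max(19, 14) = 19

19


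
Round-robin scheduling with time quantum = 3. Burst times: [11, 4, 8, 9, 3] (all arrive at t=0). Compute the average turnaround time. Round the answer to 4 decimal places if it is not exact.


Time quantum = 3
Execution trace:
  J1 runs 3 units, time = 3
  J2 runs 3 units, time = 6
  J3 runs 3 units, time = 9
  J4 runs 3 units, time = 12
  J5 runs 3 units, time = 15
  J1 runs 3 units, time = 18
  J2 runs 1 units, time = 19
  J3 runs 3 units, time = 22
  J4 runs 3 units, time = 25
  J1 runs 3 units, time = 28
  J3 runs 2 units, time = 30
  J4 runs 3 units, time = 33
  J1 runs 2 units, time = 35
Finish times: [35, 19, 30, 33, 15]
Average turnaround = 132/5 = 26.4

26.4


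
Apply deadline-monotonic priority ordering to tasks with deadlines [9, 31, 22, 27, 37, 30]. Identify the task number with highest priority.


Sort tasks by relative deadline (ascending):
  Task 1: deadline = 9
  Task 3: deadline = 22
  Task 4: deadline = 27
  Task 6: deadline = 30
  Task 2: deadline = 31
  Task 5: deadline = 37
Priority order (highest first): [1, 3, 4, 6, 2, 5]
Highest priority task = 1

1


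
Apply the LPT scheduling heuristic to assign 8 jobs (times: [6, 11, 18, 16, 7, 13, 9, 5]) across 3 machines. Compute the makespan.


Sort jobs in decreasing order (LPT): [18, 16, 13, 11, 9, 7, 6, 5]
Assign each job to the least loaded machine:
  Machine 1: jobs [18, 7, 5], load = 30
  Machine 2: jobs [16, 9], load = 25
  Machine 3: jobs [13, 11, 6], load = 30
Makespan = max load = 30

30


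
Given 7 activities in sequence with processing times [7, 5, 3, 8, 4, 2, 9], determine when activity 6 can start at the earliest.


Activity 6 starts after activities 1 through 5 complete.
Predecessor durations: [7, 5, 3, 8, 4]
ES = 7 + 5 + 3 + 8 + 4 = 27

27


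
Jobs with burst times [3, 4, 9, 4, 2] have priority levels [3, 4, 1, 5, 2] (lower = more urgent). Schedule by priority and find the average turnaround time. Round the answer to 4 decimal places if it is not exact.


Sort by priority (ascending = highest first):
Order: [(1, 9), (2, 2), (3, 3), (4, 4), (5, 4)]
Completion times:
  Priority 1, burst=9, C=9
  Priority 2, burst=2, C=11
  Priority 3, burst=3, C=14
  Priority 4, burst=4, C=18
  Priority 5, burst=4, C=22
Average turnaround = 74/5 = 14.8

14.8


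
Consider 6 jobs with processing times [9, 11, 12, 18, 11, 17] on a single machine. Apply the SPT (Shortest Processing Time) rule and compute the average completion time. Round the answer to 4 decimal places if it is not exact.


Sort jobs by processing time (SPT order): [9, 11, 11, 12, 17, 18]
Compute completion times sequentially:
  Job 1: processing = 9, completes at 9
  Job 2: processing = 11, completes at 20
  Job 3: processing = 11, completes at 31
  Job 4: processing = 12, completes at 43
  Job 5: processing = 17, completes at 60
  Job 6: processing = 18, completes at 78
Sum of completion times = 241
Average completion time = 241/6 = 40.1667

40.1667


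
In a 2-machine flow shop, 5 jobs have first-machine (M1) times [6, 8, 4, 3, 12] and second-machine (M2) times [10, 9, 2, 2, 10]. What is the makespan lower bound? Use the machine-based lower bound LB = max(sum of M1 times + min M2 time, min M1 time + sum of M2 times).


LB1 = sum(M1 times) + min(M2 times) = 33 + 2 = 35
LB2 = min(M1 times) + sum(M2 times) = 3 + 33 = 36
Lower bound = max(LB1, LB2) = max(35, 36) = 36

36


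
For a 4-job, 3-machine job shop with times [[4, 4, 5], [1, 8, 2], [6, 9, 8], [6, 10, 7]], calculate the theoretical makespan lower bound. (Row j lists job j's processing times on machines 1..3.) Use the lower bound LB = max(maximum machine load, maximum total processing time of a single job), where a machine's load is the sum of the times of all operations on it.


Machine loads:
  Machine 1: 4 + 1 + 6 + 6 = 17
  Machine 2: 4 + 8 + 9 + 10 = 31
  Machine 3: 5 + 2 + 8 + 7 = 22
Max machine load = 31
Job totals:
  Job 1: 13
  Job 2: 11
  Job 3: 23
  Job 4: 23
Max job total = 23
Lower bound = max(31, 23) = 31

31


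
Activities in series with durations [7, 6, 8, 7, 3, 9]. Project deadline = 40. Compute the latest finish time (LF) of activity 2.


LF(activity 2) = deadline - sum of successor durations
Successors: activities 3 through 6 with durations [8, 7, 3, 9]
Sum of successor durations = 27
LF = 40 - 27 = 13

13


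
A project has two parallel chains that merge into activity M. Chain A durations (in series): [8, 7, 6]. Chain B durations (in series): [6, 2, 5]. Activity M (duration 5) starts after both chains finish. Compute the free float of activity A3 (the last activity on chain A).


ES(A3) = sum of predecessors on chain A = 15
EF(A3) = ES + duration = 15 + 6 = 21
Successor of A3 is M. ES(M) = max(sum(A), sum(B)) = max(21, 13) = 21
Free float = ES(successor) - EF(current) = 21 - 21 = 0

0


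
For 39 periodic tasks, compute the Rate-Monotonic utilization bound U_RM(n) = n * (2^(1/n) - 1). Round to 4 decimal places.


Compute 2^(1/39) = 1.0179318843
Subtract 1: 1.0179318843 - 1 = 0.0179318843
Multiply by n: 39 * 0.0179318843 = 0.6993434877
Round to 4 dp: 0.6993

0.6993


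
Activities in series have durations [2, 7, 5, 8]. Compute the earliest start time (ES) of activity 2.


Activity 2 starts after activities 1 through 1 complete.
Predecessor durations: [2]
ES = 2 = 2

2


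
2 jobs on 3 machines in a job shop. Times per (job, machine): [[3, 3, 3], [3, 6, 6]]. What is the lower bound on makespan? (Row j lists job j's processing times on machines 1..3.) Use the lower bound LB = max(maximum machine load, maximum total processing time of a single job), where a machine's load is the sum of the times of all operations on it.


Machine loads:
  Machine 1: 3 + 3 = 6
  Machine 2: 3 + 6 = 9
  Machine 3: 3 + 6 = 9
Max machine load = 9
Job totals:
  Job 1: 9
  Job 2: 15
Max job total = 15
Lower bound = max(9, 15) = 15

15


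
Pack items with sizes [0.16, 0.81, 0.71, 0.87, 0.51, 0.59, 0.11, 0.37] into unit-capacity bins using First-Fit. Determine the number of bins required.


Place items sequentially using First-Fit:
  Item 0.16 -> new Bin 1
  Item 0.81 -> Bin 1 (now 0.97)
  Item 0.71 -> new Bin 2
  Item 0.87 -> new Bin 3
  Item 0.51 -> new Bin 4
  Item 0.59 -> new Bin 5
  Item 0.11 -> Bin 2 (now 0.82)
  Item 0.37 -> Bin 4 (now 0.88)
Total bins used = 5

5


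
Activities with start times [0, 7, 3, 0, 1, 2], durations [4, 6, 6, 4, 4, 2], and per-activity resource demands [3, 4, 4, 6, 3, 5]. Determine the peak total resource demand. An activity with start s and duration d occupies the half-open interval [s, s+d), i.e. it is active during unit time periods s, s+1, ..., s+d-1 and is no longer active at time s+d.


Each activity i is active on [start_i, start_i + duration_i).
Compute total resource usage per time slot:
  t=0: active resources = [3, 6], total = 9
  t=1: active resources = [3, 6, 3], total = 12
  t=2: active resources = [3, 6, 3, 5], total = 17
  t=3: active resources = [3, 4, 6, 3, 5], total = 21
  t=4: active resources = [4, 3], total = 7
  t=5: active resources = [4], total = 4
  t=6: active resources = [4], total = 4
  t=7: active resources = [4, 4], total = 8
  t=8: active resources = [4, 4], total = 8
  t=9: active resources = [4], total = 4
  t=10: active resources = [4], total = 4
  t=11: active resources = [4], total = 4
  t=12: active resources = [4], total = 4
Peak resource demand = 21

21


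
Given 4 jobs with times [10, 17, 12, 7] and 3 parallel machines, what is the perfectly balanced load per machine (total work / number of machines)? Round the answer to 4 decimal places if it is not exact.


Total processing time = 10 + 17 + 12 + 7 = 46
Number of machines = 3
Ideal balanced load = 46 / 3 = 15.3333

15.3333


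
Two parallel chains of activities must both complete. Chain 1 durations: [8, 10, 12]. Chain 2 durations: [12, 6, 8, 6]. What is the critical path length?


Path A total = 8 + 10 + 12 = 30
Path B total = 12 + 6 + 8 + 6 = 32
Critical path = longest path = max(30, 32) = 32

32


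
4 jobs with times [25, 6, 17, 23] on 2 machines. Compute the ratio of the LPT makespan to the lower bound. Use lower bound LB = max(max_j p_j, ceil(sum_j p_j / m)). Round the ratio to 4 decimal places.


LPT order: [25, 23, 17, 6]
Machine loads after assignment: [31, 40]
LPT makespan = 40
Lower bound = max(max_job, ceil(total/2)) = max(25, 36) = 36
Ratio = 40 / 36 = 1.1111

1.1111


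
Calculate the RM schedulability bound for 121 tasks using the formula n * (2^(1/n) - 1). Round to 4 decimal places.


Compute 2^(1/121) = 1.0057449283
Subtract 1: 1.0057449283 - 1 = 0.0057449283
Multiply by n: 121 * 0.0057449283 = 0.6951363243
Round to 4 dp: 0.6951

0.6951


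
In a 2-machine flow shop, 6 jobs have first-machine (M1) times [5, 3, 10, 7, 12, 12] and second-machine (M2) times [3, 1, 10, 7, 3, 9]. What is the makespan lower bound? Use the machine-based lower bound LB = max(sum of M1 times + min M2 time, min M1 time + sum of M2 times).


LB1 = sum(M1 times) + min(M2 times) = 49 + 1 = 50
LB2 = min(M1 times) + sum(M2 times) = 3 + 33 = 36
Lower bound = max(LB1, LB2) = max(50, 36) = 50

50


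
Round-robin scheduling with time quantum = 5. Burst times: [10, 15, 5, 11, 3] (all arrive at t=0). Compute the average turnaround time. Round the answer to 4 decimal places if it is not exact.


Time quantum = 5
Execution trace:
  J1 runs 5 units, time = 5
  J2 runs 5 units, time = 10
  J3 runs 5 units, time = 15
  J4 runs 5 units, time = 20
  J5 runs 3 units, time = 23
  J1 runs 5 units, time = 28
  J2 runs 5 units, time = 33
  J4 runs 5 units, time = 38
  J2 runs 5 units, time = 43
  J4 runs 1 units, time = 44
Finish times: [28, 43, 15, 44, 23]
Average turnaround = 153/5 = 30.6

30.6


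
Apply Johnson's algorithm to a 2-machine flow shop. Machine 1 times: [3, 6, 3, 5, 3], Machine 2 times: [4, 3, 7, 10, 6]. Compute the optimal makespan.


Apply Johnson's rule:
  Group 1 (a <= b): [(1, 3, 4), (3, 3, 7), (5, 3, 6), (4, 5, 10)]
  Group 2 (a > b): [(2, 6, 3)]
Optimal job order: [1, 3, 5, 4, 2]
Schedule:
  Job 1: M1 done at 3, M2 done at 7
  Job 3: M1 done at 6, M2 done at 14
  Job 5: M1 done at 9, M2 done at 20
  Job 4: M1 done at 14, M2 done at 30
  Job 2: M1 done at 20, M2 done at 33
Makespan = 33

33


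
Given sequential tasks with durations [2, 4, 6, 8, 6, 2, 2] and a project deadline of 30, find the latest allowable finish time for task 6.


LF(activity 6) = deadline - sum of successor durations
Successors: activities 7 through 7 with durations [2]
Sum of successor durations = 2
LF = 30 - 2 = 28

28


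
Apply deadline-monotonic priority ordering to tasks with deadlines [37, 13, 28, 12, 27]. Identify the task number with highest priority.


Sort tasks by relative deadline (ascending):
  Task 4: deadline = 12
  Task 2: deadline = 13
  Task 5: deadline = 27
  Task 3: deadline = 28
  Task 1: deadline = 37
Priority order (highest first): [4, 2, 5, 3, 1]
Highest priority task = 4

4


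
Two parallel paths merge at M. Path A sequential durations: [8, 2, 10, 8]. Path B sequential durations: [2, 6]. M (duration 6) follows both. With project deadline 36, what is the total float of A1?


Forward pass: ES(A1) = sum of predecessors on chain A = 0
EF = ES + duration = 0 + 8 = 8
Backward pass: LF(M) = deadline = 36; LS(M) = 36 - 6 = 30
LF(A1) = LS(M) - sum(successors on chain A) = 30 - 20 = 10
LS = LF - duration = 10 - 8 = 2
Total float = LS - ES = 2 - 0 = 2

2


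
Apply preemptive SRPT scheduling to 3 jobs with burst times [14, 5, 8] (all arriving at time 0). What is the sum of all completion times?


Since all jobs arrive at t=0, SRPT equals SPT ordering.
SPT order: [5, 8, 14]
Completion times:
  Job 1: p=5, C=5
  Job 2: p=8, C=13
  Job 3: p=14, C=27
Total completion time = 5 + 13 + 27 = 45

45


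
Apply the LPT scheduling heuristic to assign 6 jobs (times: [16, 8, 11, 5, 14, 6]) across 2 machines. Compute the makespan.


Sort jobs in decreasing order (LPT): [16, 14, 11, 8, 6, 5]
Assign each job to the least loaded machine:
  Machine 1: jobs [16, 8, 6], load = 30
  Machine 2: jobs [14, 11, 5], load = 30
Makespan = max load = 30

30


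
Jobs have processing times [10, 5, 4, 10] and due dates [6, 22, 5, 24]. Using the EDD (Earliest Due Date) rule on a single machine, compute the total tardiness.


Sort by due date (EDD order): [(4, 5), (10, 6), (5, 22), (10, 24)]
Compute completion times and tardiness:
  Job 1: p=4, d=5, C=4, tardiness=max(0,4-5)=0
  Job 2: p=10, d=6, C=14, tardiness=max(0,14-6)=8
  Job 3: p=5, d=22, C=19, tardiness=max(0,19-22)=0
  Job 4: p=10, d=24, C=29, tardiness=max(0,29-24)=5
Total tardiness = 13

13


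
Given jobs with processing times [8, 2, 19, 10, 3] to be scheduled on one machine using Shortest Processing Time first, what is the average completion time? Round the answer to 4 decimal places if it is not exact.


Sort jobs by processing time (SPT order): [2, 3, 8, 10, 19]
Compute completion times sequentially:
  Job 1: processing = 2, completes at 2
  Job 2: processing = 3, completes at 5
  Job 3: processing = 8, completes at 13
  Job 4: processing = 10, completes at 23
  Job 5: processing = 19, completes at 42
Sum of completion times = 85
Average completion time = 85/5 = 17.0

17.0


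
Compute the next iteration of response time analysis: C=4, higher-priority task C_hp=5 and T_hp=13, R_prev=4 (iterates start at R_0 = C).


R_next = C + ceil(R_prev / T_hp) * C_hp
ceil(4 / 13) = ceil(0.3077) = 1
Interference = 1 * 5 = 5
R_next = 4 + 5 = 9

9


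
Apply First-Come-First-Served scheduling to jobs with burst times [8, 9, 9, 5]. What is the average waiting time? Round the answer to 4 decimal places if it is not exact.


FCFS order (as given): [8, 9, 9, 5]
Waiting times:
  Job 1: wait = 0
  Job 2: wait = 8
  Job 3: wait = 17
  Job 4: wait = 26
Sum of waiting times = 51
Average waiting time = 51/4 = 12.75

12.75


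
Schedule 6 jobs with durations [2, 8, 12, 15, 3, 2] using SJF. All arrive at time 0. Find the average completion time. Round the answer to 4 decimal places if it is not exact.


SJF order (ascending): [2, 2, 3, 8, 12, 15]
Completion times:
  Job 1: burst=2, C=2
  Job 2: burst=2, C=4
  Job 3: burst=3, C=7
  Job 4: burst=8, C=15
  Job 5: burst=12, C=27
  Job 6: burst=15, C=42
Average completion = 97/6 = 16.1667

16.1667


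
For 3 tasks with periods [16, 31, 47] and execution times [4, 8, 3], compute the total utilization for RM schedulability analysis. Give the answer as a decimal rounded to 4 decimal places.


Compute individual utilizations (exact fractions):
  Task 1: C/T = 4/16 = 1/4 (approx. 0.25)
  Task 2: C/T = 8/31 (approx. 0.2581)
  Task 3: C/T = 3/47 (approx. 0.0638)
Total utilization U = 1/4 + 8/31 + 3/47 = 3333/5828
Rounded to 4 decimal places: U = 0.5719
RM (Liu & Layland) bound for 3 tasks = 0.779763; compare with U = 3333/5828 (approx. 0.571894)
U <= bound, so schedulable by RM sufficient condition.

0.5719


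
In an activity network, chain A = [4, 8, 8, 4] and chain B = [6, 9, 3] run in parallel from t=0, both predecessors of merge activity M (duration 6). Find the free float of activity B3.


ES(B3) = sum of predecessors on chain B = 15
EF(B3) = ES + duration = 15 + 3 = 18
Successor of B3 is M. ES(M) = max(sum(A), sum(B)) = max(24, 18) = 24
Free float = ES(successor) - EF(current) = 24 - 18 = 6

6


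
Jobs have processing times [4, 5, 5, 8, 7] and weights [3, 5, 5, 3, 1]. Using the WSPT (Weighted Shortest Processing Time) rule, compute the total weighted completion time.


Compute p/w ratios and sort ascending (WSPT): [(5, 5), (5, 5), (4, 3), (8, 3), (7, 1)]
Compute weighted completion times:
  Job (p=5,w=5): C=5, w*C=5*5=25
  Job (p=5,w=5): C=10, w*C=5*10=50
  Job (p=4,w=3): C=14, w*C=3*14=42
  Job (p=8,w=3): C=22, w*C=3*22=66
  Job (p=7,w=1): C=29, w*C=1*29=29
Total weighted completion time = 212

212


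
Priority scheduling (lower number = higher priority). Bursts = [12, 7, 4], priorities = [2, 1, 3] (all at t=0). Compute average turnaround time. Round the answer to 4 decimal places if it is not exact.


Sort by priority (ascending = highest first):
Order: [(1, 7), (2, 12), (3, 4)]
Completion times:
  Priority 1, burst=7, C=7
  Priority 2, burst=12, C=19
  Priority 3, burst=4, C=23
Average turnaround = 49/3 = 16.3333

16.3333


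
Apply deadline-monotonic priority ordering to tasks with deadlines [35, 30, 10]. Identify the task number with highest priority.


Sort tasks by relative deadline (ascending):
  Task 3: deadline = 10
  Task 2: deadline = 30
  Task 1: deadline = 35
Priority order (highest first): [3, 2, 1]
Highest priority task = 3

3


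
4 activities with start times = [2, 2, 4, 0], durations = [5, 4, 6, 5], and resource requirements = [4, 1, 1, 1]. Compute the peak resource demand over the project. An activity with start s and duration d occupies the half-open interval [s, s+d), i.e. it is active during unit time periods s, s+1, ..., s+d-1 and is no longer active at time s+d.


Each activity i is active on [start_i, start_i + duration_i).
Compute total resource usage per time slot:
  t=0: active resources = [1], total = 1
  t=1: active resources = [1], total = 1
  t=2: active resources = [4, 1, 1], total = 6
  t=3: active resources = [4, 1, 1], total = 6
  t=4: active resources = [4, 1, 1, 1], total = 7
  t=5: active resources = [4, 1, 1], total = 6
  t=6: active resources = [4, 1], total = 5
  t=7: active resources = [1], total = 1
  t=8: active resources = [1], total = 1
  t=9: active resources = [1], total = 1
Peak resource demand = 7

7


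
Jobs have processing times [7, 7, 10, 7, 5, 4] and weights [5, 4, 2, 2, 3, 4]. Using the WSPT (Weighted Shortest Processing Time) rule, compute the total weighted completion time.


Compute p/w ratios and sort ascending (WSPT): [(4, 4), (7, 5), (5, 3), (7, 4), (7, 2), (10, 2)]
Compute weighted completion times:
  Job (p=4,w=4): C=4, w*C=4*4=16
  Job (p=7,w=5): C=11, w*C=5*11=55
  Job (p=5,w=3): C=16, w*C=3*16=48
  Job (p=7,w=4): C=23, w*C=4*23=92
  Job (p=7,w=2): C=30, w*C=2*30=60
  Job (p=10,w=2): C=40, w*C=2*40=80
Total weighted completion time = 351

351


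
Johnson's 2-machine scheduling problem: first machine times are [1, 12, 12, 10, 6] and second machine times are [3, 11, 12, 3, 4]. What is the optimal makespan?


Apply Johnson's rule:
  Group 1 (a <= b): [(1, 1, 3), (3, 12, 12)]
  Group 2 (a > b): [(2, 12, 11), (5, 6, 4), (4, 10, 3)]
Optimal job order: [1, 3, 2, 5, 4]
Schedule:
  Job 1: M1 done at 1, M2 done at 4
  Job 3: M1 done at 13, M2 done at 25
  Job 2: M1 done at 25, M2 done at 36
  Job 5: M1 done at 31, M2 done at 40
  Job 4: M1 done at 41, M2 done at 44
Makespan = 44

44


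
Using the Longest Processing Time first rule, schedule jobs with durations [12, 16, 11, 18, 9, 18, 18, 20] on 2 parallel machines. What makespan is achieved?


Sort jobs in decreasing order (LPT): [20, 18, 18, 18, 16, 12, 11, 9]
Assign each job to the least loaded machine:
  Machine 1: jobs [20, 18, 12, 11], load = 61
  Machine 2: jobs [18, 18, 16, 9], load = 61
Makespan = max load = 61

61


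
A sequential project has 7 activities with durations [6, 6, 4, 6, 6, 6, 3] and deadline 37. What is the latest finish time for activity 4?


LF(activity 4) = deadline - sum of successor durations
Successors: activities 5 through 7 with durations [6, 6, 3]
Sum of successor durations = 15
LF = 37 - 15 = 22

22


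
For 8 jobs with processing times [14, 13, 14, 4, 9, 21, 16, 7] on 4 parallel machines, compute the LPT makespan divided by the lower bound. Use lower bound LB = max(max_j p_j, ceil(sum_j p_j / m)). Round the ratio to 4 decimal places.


LPT order: [21, 16, 14, 14, 13, 9, 7, 4]
Machine loads after assignment: [25, 23, 27, 23]
LPT makespan = 27
Lower bound = max(max_job, ceil(total/4)) = max(21, 25) = 25
Ratio = 27 / 25 = 1.08

1.08


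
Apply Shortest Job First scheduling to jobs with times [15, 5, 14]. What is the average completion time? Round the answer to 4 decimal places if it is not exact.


SJF order (ascending): [5, 14, 15]
Completion times:
  Job 1: burst=5, C=5
  Job 2: burst=14, C=19
  Job 3: burst=15, C=34
Average completion = 58/3 = 19.3333

19.3333


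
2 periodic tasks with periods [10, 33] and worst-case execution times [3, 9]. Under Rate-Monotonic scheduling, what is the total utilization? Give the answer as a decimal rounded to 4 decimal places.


Compute individual utilizations (exact fractions):
  Task 1: C/T = 3/10 (approx. 0.3)
  Task 2: C/T = 9/33 = 3/11 (approx. 0.2727)
Total utilization U = 3/10 + 3/11 = 63/110
Rounded to 4 decimal places: U = 0.5727
RM (Liu & Layland) bound for 2 tasks = 0.828427; compare with U = 63/110 (approx. 0.572727)
U <= bound, so schedulable by RM sufficient condition.

0.5727


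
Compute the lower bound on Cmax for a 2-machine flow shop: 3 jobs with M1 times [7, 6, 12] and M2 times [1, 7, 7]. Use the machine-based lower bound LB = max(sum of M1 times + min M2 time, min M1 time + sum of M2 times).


LB1 = sum(M1 times) + min(M2 times) = 25 + 1 = 26
LB2 = min(M1 times) + sum(M2 times) = 6 + 15 = 21
Lower bound = max(LB1, LB2) = max(26, 21) = 26

26


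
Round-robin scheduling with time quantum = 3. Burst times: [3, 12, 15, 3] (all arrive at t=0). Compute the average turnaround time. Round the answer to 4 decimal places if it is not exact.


Time quantum = 3
Execution trace:
  J1 runs 3 units, time = 3
  J2 runs 3 units, time = 6
  J3 runs 3 units, time = 9
  J4 runs 3 units, time = 12
  J2 runs 3 units, time = 15
  J3 runs 3 units, time = 18
  J2 runs 3 units, time = 21
  J3 runs 3 units, time = 24
  J2 runs 3 units, time = 27
  J3 runs 3 units, time = 30
  J3 runs 3 units, time = 33
Finish times: [3, 27, 33, 12]
Average turnaround = 75/4 = 18.75

18.75


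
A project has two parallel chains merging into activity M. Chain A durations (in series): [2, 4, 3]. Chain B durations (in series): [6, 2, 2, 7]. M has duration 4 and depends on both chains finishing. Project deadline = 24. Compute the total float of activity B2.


Forward pass: ES(B2) = sum of predecessors on chain B = 6
EF = ES + duration = 6 + 2 = 8
Backward pass: LF(M) = deadline = 24; LS(M) = 24 - 4 = 20
LF(B2) = LS(M) - sum(successors on chain B) = 20 - 9 = 11
LS = LF - duration = 11 - 2 = 9
Total float = LS - ES = 9 - 6 = 3

3


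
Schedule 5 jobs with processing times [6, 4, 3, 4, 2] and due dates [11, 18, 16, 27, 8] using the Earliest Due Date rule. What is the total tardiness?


Sort by due date (EDD order): [(2, 8), (6, 11), (3, 16), (4, 18), (4, 27)]
Compute completion times and tardiness:
  Job 1: p=2, d=8, C=2, tardiness=max(0,2-8)=0
  Job 2: p=6, d=11, C=8, tardiness=max(0,8-11)=0
  Job 3: p=3, d=16, C=11, tardiness=max(0,11-16)=0
  Job 4: p=4, d=18, C=15, tardiness=max(0,15-18)=0
  Job 5: p=4, d=27, C=19, tardiness=max(0,19-27)=0
Total tardiness = 0

0


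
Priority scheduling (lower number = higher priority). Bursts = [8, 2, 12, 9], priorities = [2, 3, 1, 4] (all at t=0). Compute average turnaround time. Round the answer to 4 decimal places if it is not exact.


Sort by priority (ascending = highest first):
Order: [(1, 12), (2, 8), (3, 2), (4, 9)]
Completion times:
  Priority 1, burst=12, C=12
  Priority 2, burst=8, C=20
  Priority 3, burst=2, C=22
  Priority 4, burst=9, C=31
Average turnaround = 85/4 = 21.25

21.25


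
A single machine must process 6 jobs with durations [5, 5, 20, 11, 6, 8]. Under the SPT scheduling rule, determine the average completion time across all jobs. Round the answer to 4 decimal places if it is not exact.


Sort jobs by processing time (SPT order): [5, 5, 6, 8, 11, 20]
Compute completion times sequentially:
  Job 1: processing = 5, completes at 5
  Job 2: processing = 5, completes at 10
  Job 3: processing = 6, completes at 16
  Job 4: processing = 8, completes at 24
  Job 5: processing = 11, completes at 35
  Job 6: processing = 20, completes at 55
Sum of completion times = 145
Average completion time = 145/6 = 24.1667

24.1667


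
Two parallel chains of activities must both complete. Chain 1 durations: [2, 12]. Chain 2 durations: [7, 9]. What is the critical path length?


Path A total = 2 + 12 = 14
Path B total = 7 + 9 = 16
Critical path = longest path = max(14, 16) = 16

16


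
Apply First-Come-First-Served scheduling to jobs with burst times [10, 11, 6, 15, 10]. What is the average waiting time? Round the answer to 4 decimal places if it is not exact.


FCFS order (as given): [10, 11, 6, 15, 10]
Waiting times:
  Job 1: wait = 0
  Job 2: wait = 10
  Job 3: wait = 21
  Job 4: wait = 27
  Job 5: wait = 42
Sum of waiting times = 100
Average waiting time = 100/5 = 20.0

20.0


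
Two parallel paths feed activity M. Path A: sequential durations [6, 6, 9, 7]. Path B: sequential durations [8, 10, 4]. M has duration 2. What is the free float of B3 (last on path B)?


ES(B3) = sum of predecessors on chain B = 18
EF(B3) = ES + duration = 18 + 4 = 22
Successor of B3 is M. ES(M) = max(sum(A), sum(B)) = max(28, 22) = 28
Free float = ES(successor) - EF(current) = 28 - 22 = 6

6


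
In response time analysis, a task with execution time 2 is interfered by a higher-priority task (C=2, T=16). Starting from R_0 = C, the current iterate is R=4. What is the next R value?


R_next = C + ceil(R_prev / T_hp) * C_hp
ceil(4 / 16) = ceil(0.25) = 1
Interference = 1 * 2 = 2
R_next = 2 + 2 = 4
R_next = R_prev, so the iteration has converged (response time = 4).

4


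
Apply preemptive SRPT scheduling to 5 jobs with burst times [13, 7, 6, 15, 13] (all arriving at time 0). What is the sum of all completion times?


Since all jobs arrive at t=0, SRPT equals SPT ordering.
SPT order: [6, 7, 13, 13, 15]
Completion times:
  Job 1: p=6, C=6
  Job 2: p=7, C=13
  Job 3: p=13, C=26
  Job 4: p=13, C=39
  Job 5: p=15, C=54
Total completion time = 6 + 13 + 26 + 39 + 54 = 138

138


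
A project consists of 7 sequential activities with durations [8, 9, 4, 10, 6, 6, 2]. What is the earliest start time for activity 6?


Activity 6 starts after activities 1 through 5 complete.
Predecessor durations: [8, 9, 4, 10, 6]
ES = 8 + 9 + 4 + 10 + 6 = 37

37


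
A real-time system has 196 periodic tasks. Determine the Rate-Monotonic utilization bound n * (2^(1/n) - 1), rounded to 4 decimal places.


Compute 2^(1/196) = 1.0035427259
Subtract 1: 1.0035427259 - 1 = 0.0035427259
Multiply by n: 196 * 0.0035427259 = 0.6943742764
Round to 4 dp: 0.6944

0.6944


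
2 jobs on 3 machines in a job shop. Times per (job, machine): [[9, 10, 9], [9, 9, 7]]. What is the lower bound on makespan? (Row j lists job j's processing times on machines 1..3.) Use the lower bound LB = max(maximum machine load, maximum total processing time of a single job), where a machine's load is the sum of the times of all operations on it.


Machine loads:
  Machine 1: 9 + 9 = 18
  Machine 2: 10 + 9 = 19
  Machine 3: 9 + 7 = 16
Max machine load = 19
Job totals:
  Job 1: 28
  Job 2: 25
Max job total = 28
Lower bound = max(19, 28) = 28

28


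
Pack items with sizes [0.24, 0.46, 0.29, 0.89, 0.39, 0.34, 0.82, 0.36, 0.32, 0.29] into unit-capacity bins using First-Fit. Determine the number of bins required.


Place items sequentially using First-Fit:
  Item 0.24 -> new Bin 1
  Item 0.46 -> Bin 1 (now 0.7)
  Item 0.29 -> Bin 1 (now 0.99)
  Item 0.89 -> new Bin 2
  Item 0.39 -> new Bin 3
  Item 0.34 -> Bin 3 (now 0.73)
  Item 0.82 -> new Bin 4
  Item 0.36 -> new Bin 5
  Item 0.32 -> Bin 5 (now 0.68)
  Item 0.29 -> Bin 5 (now 0.97)
Total bins used = 5

5


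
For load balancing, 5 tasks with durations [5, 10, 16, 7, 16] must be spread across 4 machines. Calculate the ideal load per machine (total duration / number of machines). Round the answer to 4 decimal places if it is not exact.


Total processing time = 5 + 10 + 16 + 7 + 16 = 54
Number of machines = 4
Ideal balanced load = 54 / 4 = 13.5

13.5


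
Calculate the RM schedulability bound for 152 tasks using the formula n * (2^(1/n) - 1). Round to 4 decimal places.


Compute 2^(1/152) = 1.0045705923
Subtract 1: 1.0045705923 - 1 = 0.0045705923
Multiply by n: 152 * 0.0045705923 = 0.6947300296
Round to 4 dp: 0.6947

0.6947


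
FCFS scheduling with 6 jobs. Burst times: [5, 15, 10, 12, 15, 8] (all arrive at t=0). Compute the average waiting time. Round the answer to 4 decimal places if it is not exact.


FCFS order (as given): [5, 15, 10, 12, 15, 8]
Waiting times:
  Job 1: wait = 0
  Job 2: wait = 5
  Job 3: wait = 20
  Job 4: wait = 30
  Job 5: wait = 42
  Job 6: wait = 57
Sum of waiting times = 154
Average waiting time = 154/6 = 25.6667

25.6667


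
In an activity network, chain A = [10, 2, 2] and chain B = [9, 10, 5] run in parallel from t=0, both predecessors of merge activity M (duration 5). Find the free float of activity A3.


ES(A3) = sum of predecessors on chain A = 12
EF(A3) = ES + duration = 12 + 2 = 14
Successor of A3 is M. ES(M) = max(sum(A), sum(B)) = max(14, 24) = 24
Free float = ES(successor) - EF(current) = 24 - 14 = 10

10
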